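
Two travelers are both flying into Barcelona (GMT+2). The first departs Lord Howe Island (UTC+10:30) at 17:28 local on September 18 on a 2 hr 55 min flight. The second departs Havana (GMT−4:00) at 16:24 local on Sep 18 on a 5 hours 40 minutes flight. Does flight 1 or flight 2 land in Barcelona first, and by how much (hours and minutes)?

the first, by 16 hours 11 minutes

Flight 1 in UTC: 17:28 − 10:30 = 06:58 on Sep 18.
+2 hours 55 minutes → arrive 09:53 UTC on Sep 18.
Flight 2 in UTC: 16:24 + 4:00 = 20:24 on Sep 18.
+5 hours and 40 minutes → arrive 02:04 UTC on Sep 19.
Flight 1 lands earlier by 16 hours 11 minutes.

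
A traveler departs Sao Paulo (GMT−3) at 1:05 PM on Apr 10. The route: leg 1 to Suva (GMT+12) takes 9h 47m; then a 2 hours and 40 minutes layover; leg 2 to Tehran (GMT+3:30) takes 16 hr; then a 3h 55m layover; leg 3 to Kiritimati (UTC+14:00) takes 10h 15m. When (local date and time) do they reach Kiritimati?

12:42 AM on Apr 13

Convert departure to UTC: 1:05 PM + 3:00 = 4:05 PM UTC on Apr 10.
Add 9 hours and 47 minutes leg 1 → 1:52 AM UTC (Apr 11).
Add 2 hours and 40 minutes layover in Suva → 4:32 AM UTC.
Add 16 hours leg 2 → 8:32 PM UTC.
Add 3 hours 55 minutes layover in Tehran → 12:27 AM UTC (Apr 12).
Add 10 hours and 15 minutes leg 3 → 10:42 AM UTC.
Kiritimati is UTC+14:00, so local arrival = 10:42 AM + 14:00 = 12:42 AM on Apr 13.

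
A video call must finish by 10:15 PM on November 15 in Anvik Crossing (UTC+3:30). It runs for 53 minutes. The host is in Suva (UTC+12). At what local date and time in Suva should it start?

5:52 AM on Nov 16

Target end time in UTC: 10:15 PM − 3:30 = 6:45 PM on Nov 15.
Subtract 53 minutes → start 5:52 PM UTC on Nov 15.
Suva is UTC+12:00: 5:52 PM + 12:00 = 5:52 AM on Nov 16.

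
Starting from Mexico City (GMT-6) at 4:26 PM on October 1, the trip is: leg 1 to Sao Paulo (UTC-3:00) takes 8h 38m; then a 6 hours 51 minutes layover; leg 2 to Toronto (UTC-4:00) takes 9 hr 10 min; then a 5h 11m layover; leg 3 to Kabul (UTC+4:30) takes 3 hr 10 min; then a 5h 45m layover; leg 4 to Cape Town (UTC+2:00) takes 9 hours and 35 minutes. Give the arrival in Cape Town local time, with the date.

12:46 AM on October 4

Convert departure to UTC: 4:26 PM + 6:00 = 10:26 PM UTC on Oct 1.
Add 8 hours 38 minutes leg 1 → 7:04 AM UTC (Oct 2).
Add 6 hours and 51 minutes layover in Sao Paulo → 1:55 PM UTC.
Add 9 hours and 10 minutes leg 2 → 11:05 PM UTC.
Add 5 hours 11 minutes layover in Toronto → 4:16 AM UTC (Oct 3).
Add 3 hours and 10 minutes leg 3 → 7:26 AM UTC.
Add 5 hours and 45 minutes layover in Kabul → 1:11 PM UTC.
Add 9 hours 35 minutes leg 4 → 10:46 PM UTC.
Cape Town is UTC+2:00, so local arrival = 10:46 PM + 2:00 = 12:46 AM on Oct 4.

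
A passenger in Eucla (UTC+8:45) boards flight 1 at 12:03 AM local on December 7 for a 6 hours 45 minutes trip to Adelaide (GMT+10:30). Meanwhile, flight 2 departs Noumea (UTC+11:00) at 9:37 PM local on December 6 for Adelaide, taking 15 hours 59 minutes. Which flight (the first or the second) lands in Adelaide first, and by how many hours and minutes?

Flight 1 in UTC: 12:03 AM − 8:45 = 3:18 PM on Dec 6.
+6 hours 45 minutes → arrive 10:03 PM UTC on Dec 6.
Flight 2 in UTC: 9:37 PM − 11:00 = 10:37 AM on Dec 6.
+15 hours 59 minutes → arrive 2:36 AM UTC on Dec 7.
Flight 1 lands earlier by 4 hours 33 minutes.

the first, by 4 hours 33 minutes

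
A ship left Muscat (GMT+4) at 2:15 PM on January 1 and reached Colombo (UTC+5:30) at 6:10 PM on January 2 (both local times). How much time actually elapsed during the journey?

Departure in UTC: 2:15 PM − 4:00 = 10:15 AM on Jan 1.
Arrival in UTC: 6:10 PM − 5:30 = 12:40 PM on Jan 2.
Elapsed = 12:40 PM − 10:15 AM (+1 day) = 26 hours 25 minutes.

26 hours 25 minutes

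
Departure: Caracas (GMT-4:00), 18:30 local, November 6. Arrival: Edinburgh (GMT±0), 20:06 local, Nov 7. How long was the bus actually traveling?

21 hours 36 minutes

Departure in UTC: 18:30 + 4:00 = 22:30 on Nov 6.
Arrival is already UTC: 20:06 on Nov 7.
Elapsed = 20:06 − 22:30 (+1 day) = 21 hours 36 minutes.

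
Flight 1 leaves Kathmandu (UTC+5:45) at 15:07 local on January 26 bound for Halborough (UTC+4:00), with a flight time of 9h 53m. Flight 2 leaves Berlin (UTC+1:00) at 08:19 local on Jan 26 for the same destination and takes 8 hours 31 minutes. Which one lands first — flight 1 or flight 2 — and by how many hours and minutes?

the second, by 3 hours 25 minutes

Flight 1 in UTC: 15:07 − 5:45 = 09:22 on Jan 26.
+9 hours and 53 minutes → arrive 19:15 UTC on Jan 26.
Flight 2 in UTC: 08:19 − 1:00 = 07:19 on Jan 26.
+8 hours and 31 minutes → arrive 15:50 UTC on Jan 26.
Flight 2 lands earlier by 3 hours 25 minutes.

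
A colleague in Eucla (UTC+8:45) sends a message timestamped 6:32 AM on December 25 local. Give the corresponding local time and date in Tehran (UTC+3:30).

1:17 AM on December 25

In UTC: 6:32 AM − 8:45 = 9:47 PM on Dec 24.
Tehran is UTC+3:30: 9:47 PM + 3:30 = 1:17 AM on Dec 25.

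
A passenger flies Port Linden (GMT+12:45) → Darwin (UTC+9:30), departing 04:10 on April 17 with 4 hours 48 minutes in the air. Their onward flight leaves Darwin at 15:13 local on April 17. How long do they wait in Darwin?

Convert departure to UTC: 04:10 − 12:45 = 15:25 UTC on Apr 16.
Add 4 hours and 48 minutes flight time → 20:13 UTC.
Darwin is UTC+9:30, so local arrival = 20:13 + 9:30 = 05:43 on Apr 17.
Layover = 15:13 − 05:43 = 9 hours 30 minutes.

9 hours 30 minutes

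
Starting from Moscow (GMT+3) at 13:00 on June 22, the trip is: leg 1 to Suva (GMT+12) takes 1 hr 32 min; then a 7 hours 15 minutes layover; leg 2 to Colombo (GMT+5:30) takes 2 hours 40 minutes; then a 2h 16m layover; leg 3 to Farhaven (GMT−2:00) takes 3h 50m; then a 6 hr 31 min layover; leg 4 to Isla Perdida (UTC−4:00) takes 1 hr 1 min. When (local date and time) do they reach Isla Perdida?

07:05 on June 23

Convert departure to UTC: 13:00 − 3:00 = 10:00 UTC on Jun 22.
Add 1 hour 32 minutes leg 1 → 11:32 UTC.
Add 7 hours and 15 minutes layover in Suva → 18:47 UTC.
Add 2 hours 40 minutes leg 2 → 21:27 UTC.
Add 2 hours 16 minutes layover in Colombo → 23:43 UTC.
Add 3 hours 50 minutes leg 3 → 03:33 UTC (Jun 23).
Add 6 hours 31 minutes layover in Farhaven → 10:04 UTC.
Add 1 hour and 1 minute leg 4 → 11:05 UTC.
Isla Perdida is UTC−4:00, so local arrival = 11:05 − 4:00 = 07:05 on Jun 23.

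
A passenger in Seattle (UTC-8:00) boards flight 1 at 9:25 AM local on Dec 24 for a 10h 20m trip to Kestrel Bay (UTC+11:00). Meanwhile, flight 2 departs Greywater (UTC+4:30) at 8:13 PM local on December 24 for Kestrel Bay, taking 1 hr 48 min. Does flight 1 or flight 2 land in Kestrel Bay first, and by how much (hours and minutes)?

the second, by 10 hours 14 minutes

Flight 1 in UTC: 9:25 AM + 8:00 = 5:25 PM on Dec 24.
+10 hours and 20 minutes → arrive 3:45 AM UTC on Dec 25.
Flight 2 in UTC: 8:13 PM − 4:30 = 3:43 PM on Dec 24.
+1 hour 48 minutes → arrive 5:31 PM UTC on Dec 24.
Flight 2 lands earlier by 10 hours 14 minutes.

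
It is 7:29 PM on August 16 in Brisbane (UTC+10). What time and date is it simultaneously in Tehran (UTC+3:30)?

12:59 PM on August 16

Tehran is 6:30 behind Brisbane.
Shift by the zone difference: 7:29 PM − 6:30 = 12:59 PM on Aug 16 in Tehran.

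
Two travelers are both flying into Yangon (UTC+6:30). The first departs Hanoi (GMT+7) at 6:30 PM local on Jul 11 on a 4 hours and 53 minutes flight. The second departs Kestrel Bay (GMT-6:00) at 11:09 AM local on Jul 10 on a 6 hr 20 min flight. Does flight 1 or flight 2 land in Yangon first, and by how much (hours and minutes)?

Flight 1 in UTC: 6:30 PM − 7:00 = 11:30 AM on Jul 11.
+4 hours and 53 minutes → arrive 4:23 PM UTC on Jul 11.
Flight 2 in UTC: 11:09 AM + 6:00 = 5:09 PM on Jul 10.
+6 hours and 20 minutes → arrive 11:29 PM UTC on Jul 10.
Flight 2 lands earlier by 16 hours 54 minutes.

the second, by 16 hours 54 minutes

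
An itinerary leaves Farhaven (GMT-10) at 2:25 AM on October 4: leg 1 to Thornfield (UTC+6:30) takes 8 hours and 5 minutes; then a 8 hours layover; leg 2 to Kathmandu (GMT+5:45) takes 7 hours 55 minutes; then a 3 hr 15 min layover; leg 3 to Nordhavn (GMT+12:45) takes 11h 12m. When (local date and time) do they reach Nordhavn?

Convert departure to UTC: 2:25 AM + 10:00 = 12:25 PM UTC on Oct 4.
Add 8 hours 5 minutes leg 1 → 8:30 PM UTC.
Add 8 hours layover in Thornfield → 4:30 AM UTC (Oct 5).
Add 7 hours 55 minutes leg 2 → 12:25 PM UTC.
Add 3 hours 15 minutes layover in Kathmandu → 3:40 PM UTC.
Add 11 hours 12 minutes leg 3 → 2:52 AM UTC (Oct 6).
Nordhavn is UTC+12:45, so local arrival = 2:52 AM + 12:45 = 3:37 PM on Oct 6.

3:37 PM on Oct 6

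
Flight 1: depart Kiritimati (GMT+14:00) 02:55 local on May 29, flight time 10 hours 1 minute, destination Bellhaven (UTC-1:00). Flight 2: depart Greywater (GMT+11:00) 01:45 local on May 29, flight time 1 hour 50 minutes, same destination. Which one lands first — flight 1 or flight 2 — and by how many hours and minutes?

Flight 1 in UTC: 02:55 − 14:00 = 12:55 on May 28.
+10 hours 1 minute → arrive 22:56 UTC on May 28.
Flight 2 in UTC: 01:45 − 11:00 = 14:45 on May 28.
+1 hour 50 minutes → arrive 16:35 UTC on May 28.
Flight 2 lands earlier by 6 hours 21 minutes.

the second, by 6 hours 21 minutes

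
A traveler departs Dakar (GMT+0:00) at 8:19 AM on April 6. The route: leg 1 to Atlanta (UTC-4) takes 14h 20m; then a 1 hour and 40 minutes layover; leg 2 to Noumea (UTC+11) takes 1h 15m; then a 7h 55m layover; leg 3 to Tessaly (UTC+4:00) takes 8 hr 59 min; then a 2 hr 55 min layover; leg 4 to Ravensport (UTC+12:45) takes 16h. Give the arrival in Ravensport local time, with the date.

2:08 AM on April 9

Dakar is at UTC+0, so departure is already 8:19 AM UTC on Apr 6.
Add 14 hours and 20 minutes leg 1 → 10:39 PM UTC.
Add 1 hour and 40 minutes layover in Atlanta → 12:19 AM UTC (Apr 7).
Add 1 hour 15 minutes leg 2 → 1:34 AM UTC.
Add 7 hours 55 minutes layover in Noumea → 9:29 AM UTC.
Add 8 hours and 59 minutes leg 3 → 6:28 PM UTC.
Add 2 hours 55 minutes layover in Tessaly → 9:23 PM UTC.
Add 16 hours leg 4 → 1:23 PM UTC (Apr 8).
Ravensport is UTC+12:45, so local arrival = 1:23 PM + 12:45 = 2:08 AM on Apr 9.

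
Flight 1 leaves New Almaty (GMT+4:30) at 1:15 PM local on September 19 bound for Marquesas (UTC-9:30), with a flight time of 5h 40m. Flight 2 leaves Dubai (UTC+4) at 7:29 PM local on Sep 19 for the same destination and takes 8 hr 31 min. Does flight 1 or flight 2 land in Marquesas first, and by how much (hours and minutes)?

the first, by 9 hours 35 minutes

Flight 1 in UTC: 1:15 PM − 4:30 = 8:45 AM on Sep 19.
+5 hours 40 minutes → arrive 2:25 PM UTC on Sep 19.
Flight 2 in UTC: 7:29 PM − 4:00 = 3:29 PM on Sep 19.
+8 hours and 31 minutes → arrive 12:00 AM UTC on Sep 20.
Flight 1 lands earlier by 9 hours 35 minutes.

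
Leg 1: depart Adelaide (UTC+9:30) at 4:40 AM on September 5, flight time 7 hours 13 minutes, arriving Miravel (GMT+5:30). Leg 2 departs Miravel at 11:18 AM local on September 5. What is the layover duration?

3 hours 25 minutes

Convert departure to UTC: 4:40 AM − 9:30 = 7:10 PM UTC on Sep 4.
Add 7 hours 13 minutes flight time → 2:23 AM UTC (Sep 5).
Miravel is UTC+5:30, so local arrival = 2:23 AM + 5:30 = 7:53 AM on Sep 5.
Layover = 11:18 AM − 7:53 AM = 3 hours 25 minutes.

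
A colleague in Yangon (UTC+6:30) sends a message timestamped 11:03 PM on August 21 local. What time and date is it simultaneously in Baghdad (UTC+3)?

Baghdad is 3:30 behind Yangon.
Shift by the zone difference: 11:03 PM − 3:30 = 7:33 PM on Aug 21 in Baghdad.

7:33 PM on August 21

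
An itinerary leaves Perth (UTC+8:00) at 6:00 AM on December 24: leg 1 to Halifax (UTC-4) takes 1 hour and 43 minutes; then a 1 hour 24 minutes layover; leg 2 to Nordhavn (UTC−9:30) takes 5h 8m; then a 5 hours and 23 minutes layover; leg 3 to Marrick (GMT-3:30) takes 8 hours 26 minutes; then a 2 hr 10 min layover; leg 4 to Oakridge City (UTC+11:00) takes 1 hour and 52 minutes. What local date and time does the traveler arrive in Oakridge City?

11:06 AM on December 25

Convert departure to UTC: 6:00 AM − 8:00 = 10:00 PM UTC on Dec 23.
Add 1 hour 43 minutes leg 1 → 11:43 PM UTC.
Add 1 hour 24 minutes layover in Halifax → 1:07 AM UTC (Dec 24).
Add 5 hours 8 minutes leg 2 → 6:15 AM UTC.
Add 5 hours and 23 minutes layover in Nordhavn → 11:38 AM UTC.
Add 8 hours 26 minutes leg 3 → 8:04 PM UTC.
Add 2 hours and 10 minutes layover in Marrick → 10:14 PM UTC.
Add 1 hour 52 minutes leg 4 → 12:06 AM UTC (Dec 25).
Oakridge City is UTC+11:00, so local arrival = 12:06 AM + 11:00 = 11:06 AM on Dec 25.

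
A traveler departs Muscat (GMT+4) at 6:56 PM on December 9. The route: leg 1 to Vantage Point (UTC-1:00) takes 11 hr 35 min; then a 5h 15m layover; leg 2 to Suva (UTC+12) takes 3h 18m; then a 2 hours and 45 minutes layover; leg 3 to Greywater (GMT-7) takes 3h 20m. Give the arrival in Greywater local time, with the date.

Convert departure to UTC: 6:56 PM − 4:00 = 2:56 PM UTC on Dec 9.
Add 11 hours 35 minutes leg 1 → 2:31 AM UTC (Dec 10).
Add 5 hours 15 minutes layover in Vantage Point → 7:46 AM UTC.
Add 3 hours and 18 minutes leg 2 → 11:04 AM UTC.
Add 2 hours 45 minutes layover in Suva → 1:49 PM UTC.
Add 3 hours 20 minutes leg 3 → 5:09 PM UTC.
Greywater is UTC−7:00, so local arrival = 5:09 PM − 7:00 = 10:09 AM on Dec 10.

10:09 AM on December 10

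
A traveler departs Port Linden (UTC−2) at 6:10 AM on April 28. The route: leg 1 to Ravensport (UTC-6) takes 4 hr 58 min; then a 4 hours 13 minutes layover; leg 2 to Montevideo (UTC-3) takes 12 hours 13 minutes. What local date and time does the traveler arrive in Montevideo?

2:34 AM on April 29

Convert departure to UTC: 6:10 AM + 2:00 = 8:10 AM UTC on Apr 28.
Add 4 hours and 58 minutes leg 1 → 1:08 PM UTC.
Add 4 hours 13 minutes layover in Ravensport → 5:21 PM UTC.
Add 12 hours 13 minutes leg 2 → 5:34 AM UTC (Apr 29).
Montevideo is UTC−3:00, so local arrival = 5:34 AM − 3:00 = 2:34 AM on Apr 29.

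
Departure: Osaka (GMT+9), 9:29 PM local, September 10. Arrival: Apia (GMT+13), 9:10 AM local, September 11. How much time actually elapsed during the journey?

7 hours 41 minutes

Apia is 4:00 ahead of Osaka.
Clock-face elapsed time (ignoring zones) is 11 hours 41 minutes.
Actual elapsed = 11 hours 41 minutes − 4:00 = 7 hours 41 minutes.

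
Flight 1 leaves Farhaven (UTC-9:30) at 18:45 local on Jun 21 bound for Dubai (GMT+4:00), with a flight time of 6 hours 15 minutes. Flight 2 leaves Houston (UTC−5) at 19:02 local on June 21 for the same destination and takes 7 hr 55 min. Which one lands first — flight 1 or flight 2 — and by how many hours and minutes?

Flight 1 in UTC: 18:45 + 9:30 = 04:15 on Jun 22.
+6 hours 15 minutes → arrive 10:30 UTC on Jun 22.
Flight 2 in UTC: 19:02 + 5:00 = 00:02 on Jun 22.
+7 hours 55 minutes → arrive 07:57 UTC on Jun 22.
Flight 2 lands earlier by 2 hours 33 minutes.

the second, by 2 hours 33 minutes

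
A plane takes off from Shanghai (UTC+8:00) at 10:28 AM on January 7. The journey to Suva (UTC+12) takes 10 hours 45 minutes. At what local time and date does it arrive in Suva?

1:13 AM on January 8

Convert departure to UTC: 10:28 AM − 8:00 = 2:28 AM UTC on Jan 7.
Add 10 hours 45 minutes travel time → 1:13 PM UTC.
Suva is UTC+12:00, so local arrival = 1:13 PM + 12:00 = 1:13 AM on Jan 8.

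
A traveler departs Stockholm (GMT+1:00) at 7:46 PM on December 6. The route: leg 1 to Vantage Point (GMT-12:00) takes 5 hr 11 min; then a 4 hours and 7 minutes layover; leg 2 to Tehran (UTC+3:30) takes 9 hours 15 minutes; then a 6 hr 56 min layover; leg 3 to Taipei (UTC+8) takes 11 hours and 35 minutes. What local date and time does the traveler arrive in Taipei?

Convert departure to UTC: 7:46 PM − 1:00 = 6:46 PM UTC on Dec 6.
Add 5 hours and 11 minutes leg 1 → 11:57 PM UTC.
Add 4 hours and 7 minutes layover in Vantage Point → 4:04 AM UTC (Dec 7).
Add 9 hours 15 minutes leg 2 → 1:19 PM UTC.
Add 6 hours and 56 minutes layover in Tehran → 8:15 PM UTC.
Add 11 hours and 35 minutes leg 3 → 7:50 AM UTC (Dec 8).
Taipei is UTC+8:00, so local arrival = 7:50 AM + 8:00 = 3:50 PM on Dec 8.

3:50 PM on Dec 8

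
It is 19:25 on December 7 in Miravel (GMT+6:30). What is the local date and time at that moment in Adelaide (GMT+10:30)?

23:25 on December 7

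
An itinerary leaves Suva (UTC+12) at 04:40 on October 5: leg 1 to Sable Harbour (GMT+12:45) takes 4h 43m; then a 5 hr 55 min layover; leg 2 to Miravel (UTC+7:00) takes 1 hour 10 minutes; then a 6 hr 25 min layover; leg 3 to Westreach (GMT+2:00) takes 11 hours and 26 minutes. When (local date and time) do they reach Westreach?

00:19 on October 6

Convert departure to UTC: 04:40 − 12:00 = 16:40 UTC on Oct 4.
Add 4 hours and 43 minutes leg 1 → 21:23 UTC.
Add 5 hours and 55 minutes layover in Sable Harbour → 03:18 UTC (Oct 5).
Add 1 hour and 10 minutes leg 2 → 04:28 UTC.
Add 6 hours 25 minutes layover in Miravel → 10:53 UTC.
Add 11 hours and 26 minutes leg 3 → 22:19 UTC.
Westreach is UTC+2:00, so local arrival = 22:19 + 2:00 = 00:19 on Oct 6.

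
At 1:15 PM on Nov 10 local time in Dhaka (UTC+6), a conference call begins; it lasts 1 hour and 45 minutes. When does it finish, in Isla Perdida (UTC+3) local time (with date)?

12:00 PM on November 10

Convert start to UTC: 1:15 PM − 6:00 = 7:15 AM UTC on Nov 10.
Add 1 hour and 45 minutes duration → 9:00 AM UTC.
Isla Perdida is UTC+3:00, so local end time = 9:00 AM + 3:00 = 12:00 PM on Nov 10.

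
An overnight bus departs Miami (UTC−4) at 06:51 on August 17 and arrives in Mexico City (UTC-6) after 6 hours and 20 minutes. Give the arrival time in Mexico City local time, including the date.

Convert departure to UTC: 06:51 + 4:00 = 10:51 UTC on Aug 17.
Add 6 hours 20 minutes travel time → 17:11 UTC.
Mexico City is UTC−6:00, so local arrival = 17:11 − 6:00 = 11:11 on Aug 17.

11:11 on Aug 17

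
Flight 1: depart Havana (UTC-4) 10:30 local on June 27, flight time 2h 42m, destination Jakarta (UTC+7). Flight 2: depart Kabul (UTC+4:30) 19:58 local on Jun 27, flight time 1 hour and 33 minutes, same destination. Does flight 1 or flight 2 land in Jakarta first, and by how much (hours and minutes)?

the second, by 11 minutes

Flight 1 in UTC: 10:30 + 4:00 = 14:30 on Jun 27.
+2 hours 42 minutes → arrive 17:12 UTC on Jun 27.
Flight 2 in UTC: 19:58 − 4:30 = 15:28 on Jun 27.
+1 hour 33 minutes → arrive 17:01 UTC on Jun 27.
Flight 2 lands earlier by 11 minutes.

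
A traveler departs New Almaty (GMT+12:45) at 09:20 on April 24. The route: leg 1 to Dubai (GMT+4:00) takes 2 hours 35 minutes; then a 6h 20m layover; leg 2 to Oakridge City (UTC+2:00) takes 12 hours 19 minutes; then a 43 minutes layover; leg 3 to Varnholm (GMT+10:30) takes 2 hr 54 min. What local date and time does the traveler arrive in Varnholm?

Convert departure to UTC: 09:20 − 12:45 = 20:35 UTC on Apr 23.
Add 2 hours 35 minutes leg 1 → 23:10 UTC.
Add 6 hours and 20 minutes layover in Dubai → 05:30 UTC (Apr 24).
Add 12 hours and 19 minutes leg 2 → 17:49 UTC.
Add 43 minutes layover in Oakridge City → 18:32 UTC.
Add 2 hours 54 minutes leg 3 → 21:26 UTC.
Varnholm is UTC+10:30, so local arrival = 21:26 + 10:30 = 07:56 on Apr 25.

07:56 on April 25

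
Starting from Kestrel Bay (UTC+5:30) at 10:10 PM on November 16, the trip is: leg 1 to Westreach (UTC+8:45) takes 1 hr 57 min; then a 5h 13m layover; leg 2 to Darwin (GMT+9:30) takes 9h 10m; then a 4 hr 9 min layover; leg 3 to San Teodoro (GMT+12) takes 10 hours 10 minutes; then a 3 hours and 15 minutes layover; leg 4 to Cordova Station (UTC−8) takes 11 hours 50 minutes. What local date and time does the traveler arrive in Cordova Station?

6:24 AM on November 18

Convert departure to UTC: 10:10 PM − 5:30 = 4:40 PM UTC on Nov 16.
Add 1 hour and 57 minutes leg 1 → 6:37 PM UTC.
Add 5 hours and 13 minutes layover in Westreach → 11:50 PM UTC.
Add 9 hours and 10 minutes leg 2 → 9:00 AM UTC (Nov 17).
Add 4 hours and 9 minutes layover in Darwin → 1:09 PM UTC.
Add 10 hours 10 minutes leg 3 → 11:19 PM UTC.
Add 3 hours 15 minutes layover in San Teodoro → 2:34 AM UTC (Nov 18).
Add 11 hours 50 minutes leg 4 → 2:24 PM UTC.
Cordova Station is UTC−8:00, so local arrival = 2:24 PM − 8:00 = 6:24 AM on Nov 18.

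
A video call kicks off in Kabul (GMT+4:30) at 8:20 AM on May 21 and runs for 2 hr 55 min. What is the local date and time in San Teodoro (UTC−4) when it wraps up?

2:45 AM on May 21

Convert start to UTC: 8:20 AM − 4:30 = 3:50 AM UTC on May 21.
Add 2 hours 55 minutes duration → 6:45 AM UTC.
San Teodoro is UTC−4:00, so local end time = 6:45 AM − 4:00 = 2:45 AM on May 21.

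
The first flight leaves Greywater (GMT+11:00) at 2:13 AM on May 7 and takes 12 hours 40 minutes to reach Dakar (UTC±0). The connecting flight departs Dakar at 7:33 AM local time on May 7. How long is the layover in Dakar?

3 hours 40 minutes

Convert departure to UTC: 2:13 AM − 11:00 = 3:13 PM UTC on May 6.
Add 12 hours 40 minutes flight time → 3:53 AM UTC (May 7).
Dakar is UTC+0, so local arrival is the same: 3:53 AM on May 7.
Layover = 7:33 AM − 3:53 AM = 3 hours 40 minutes.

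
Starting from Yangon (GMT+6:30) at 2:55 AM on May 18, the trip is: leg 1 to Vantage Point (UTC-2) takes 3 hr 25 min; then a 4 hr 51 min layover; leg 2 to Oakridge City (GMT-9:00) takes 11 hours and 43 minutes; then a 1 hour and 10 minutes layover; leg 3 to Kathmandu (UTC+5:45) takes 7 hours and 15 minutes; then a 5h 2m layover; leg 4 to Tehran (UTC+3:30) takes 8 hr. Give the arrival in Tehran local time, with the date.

5:21 PM on May 19

Convert departure to UTC: 2:55 AM − 6:30 = 8:25 PM UTC on May 17.
Add 3 hours and 25 minutes leg 1 → 11:50 PM UTC.
Add 4 hours 51 minutes layover in Vantage Point → 4:41 AM UTC (May 18).
Add 11 hours 43 minutes leg 2 → 4:24 PM UTC.
Add 1 hour 10 minutes layover in Oakridge City → 5:34 PM UTC.
Add 7 hours 15 minutes leg 3 → 12:49 AM UTC (May 19).
Add 5 hours 2 minutes layover in Kathmandu → 5:51 AM UTC.
Add 8 hours leg 4 → 1:51 PM UTC.
Tehran is UTC+3:30, so local arrival = 1:51 PM + 3:30 = 5:21 PM on May 19.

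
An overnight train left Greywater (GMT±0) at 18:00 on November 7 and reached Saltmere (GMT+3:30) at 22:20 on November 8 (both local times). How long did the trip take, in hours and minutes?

24 hours 50 minutes

Saltmere is 3:30 ahead of Greywater.
Clock-face elapsed time (ignoring zones) is 28 hours 20 minutes.
Actual elapsed = 28 hours 20 minutes − 3:30 = 24 hours 50 minutes.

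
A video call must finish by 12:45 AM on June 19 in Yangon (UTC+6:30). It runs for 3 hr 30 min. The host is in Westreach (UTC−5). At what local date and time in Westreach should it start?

9:45 AM on June 18

Target end time in UTC: 12:45 AM − 6:30 = 6:15 PM on Jun 18.
Subtract 3 hours and 30 minutes → start 2:45 PM UTC on Jun 18.
Westreach is UTC−5:00: 2:45 PM − 5:00 = 9:45 AM on Jun 18.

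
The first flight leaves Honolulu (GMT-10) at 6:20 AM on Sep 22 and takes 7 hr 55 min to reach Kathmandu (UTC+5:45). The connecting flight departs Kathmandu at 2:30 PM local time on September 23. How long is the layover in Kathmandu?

8 hours 30 minutes

Convert departure to UTC: 6:20 AM + 10:00 = 4:20 PM UTC on Sep 22.
Add 7 hours and 55 minutes flight time → 12:15 AM UTC (Sep 23).
Kathmandu is UTC+5:45, so local arrival = 12:15 AM + 5:45 = 6:00 AM on Sep 23.
Layover = 2:30 PM − 6:00 AM = 8 hours 30 minutes.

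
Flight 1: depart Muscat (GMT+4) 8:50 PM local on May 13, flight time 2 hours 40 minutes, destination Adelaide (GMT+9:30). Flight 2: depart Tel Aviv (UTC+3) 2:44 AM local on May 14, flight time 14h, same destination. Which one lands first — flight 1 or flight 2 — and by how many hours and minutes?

the first, by 18 hours 14 minutes

Flight 1 in UTC: 8:50 PM − 4:00 = 4:50 PM on May 13.
+2 hours 40 minutes → arrive 7:30 PM UTC on May 13.
Flight 2 in UTC: 2:44 AM − 3:00 = 11:44 PM on May 13.
+14 hours → arrive 1:44 PM UTC on May 14.
Flight 1 lands earlier by 18 hours 14 minutes.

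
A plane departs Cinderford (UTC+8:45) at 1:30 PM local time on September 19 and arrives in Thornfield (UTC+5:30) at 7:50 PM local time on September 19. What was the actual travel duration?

Departure in UTC: 1:30 PM − 8:45 = 4:45 AM on Sep 19.
Arrival in UTC: 7:50 PM − 5:30 = 2:20 PM on Sep 19.
Elapsed = 2:20 PM − 4:45 AM = 9 hours 35 minutes.

9 hours 35 minutes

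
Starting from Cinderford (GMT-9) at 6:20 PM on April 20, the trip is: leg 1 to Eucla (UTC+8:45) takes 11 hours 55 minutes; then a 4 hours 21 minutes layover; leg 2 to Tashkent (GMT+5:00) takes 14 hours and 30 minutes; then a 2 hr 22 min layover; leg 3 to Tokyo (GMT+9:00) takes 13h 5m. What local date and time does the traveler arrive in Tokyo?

10:33 AM on Apr 23

Convert departure to UTC: 6:20 PM + 9:00 = 3:20 AM UTC on Apr 21.
Add 11 hours 55 minutes leg 1 → 3:15 PM UTC.
Add 4 hours 21 minutes layover in Eucla → 7:36 PM UTC.
Add 14 hours and 30 minutes leg 2 → 10:06 AM UTC (Apr 22).
Add 2 hours and 22 minutes layover in Tashkent → 12:28 PM UTC.
Add 13 hours and 5 minutes leg 3 → 1:33 AM UTC (Apr 23).
Tokyo is UTC+9:00, so local arrival = 1:33 AM + 9:00 = 10:33 AM on Apr 23.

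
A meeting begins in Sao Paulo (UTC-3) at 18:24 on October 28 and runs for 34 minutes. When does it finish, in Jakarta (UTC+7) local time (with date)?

Jakarta is 10:00 ahead of Sao Paulo.
After 34 minutes it is 18:58 in Sao Paulo.
Shift by the zone difference: 18:58 + 10:00 = 04:58 on Oct 29 in Jakarta.

04:58 on Oct 29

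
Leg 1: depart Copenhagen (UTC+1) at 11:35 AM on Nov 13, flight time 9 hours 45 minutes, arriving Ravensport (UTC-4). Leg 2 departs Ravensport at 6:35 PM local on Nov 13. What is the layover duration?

2 hours 15 minutes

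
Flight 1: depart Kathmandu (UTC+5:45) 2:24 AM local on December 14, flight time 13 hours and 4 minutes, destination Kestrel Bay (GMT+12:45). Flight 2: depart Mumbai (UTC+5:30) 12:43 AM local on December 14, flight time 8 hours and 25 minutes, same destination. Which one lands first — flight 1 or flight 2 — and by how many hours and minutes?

Flight 1 in UTC: 2:24 AM − 5:45 = 8:39 PM on Dec 13.
+13 hours and 4 minutes → arrive 9:43 AM UTC on Dec 14.
Flight 2 in UTC: 12:43 AM − 5:30 = 7:13 PM on Dec 13.
+8 hours and 25 minutes → arrive 3:38 AM UTC on Dec 14.
Flight 2 lands earlier by 6 hours 5 minutes.

the second, by 6 hours 5 minutes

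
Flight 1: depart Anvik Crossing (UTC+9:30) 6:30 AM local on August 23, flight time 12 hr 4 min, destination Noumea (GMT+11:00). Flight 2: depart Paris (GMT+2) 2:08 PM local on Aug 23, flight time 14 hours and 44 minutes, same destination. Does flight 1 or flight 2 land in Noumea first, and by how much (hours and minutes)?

Flight 1 in UTC: 6:30 AM − 9:30 = 9:00 PM on Aug 22.
+12 hours 4 minutes → arrive 9:04 AM UTC on Aug 23.
Flight 2 in UTC: 2:08 PM − 2:00 = 12:08 PM on Aug 23.
+14 hours 44 minutes → arrive 2:52 AM UTC on Aug 24.
Flight 1 lands earlier by 17 hours 48 minutes.

the first, by 17 hours 48 minutes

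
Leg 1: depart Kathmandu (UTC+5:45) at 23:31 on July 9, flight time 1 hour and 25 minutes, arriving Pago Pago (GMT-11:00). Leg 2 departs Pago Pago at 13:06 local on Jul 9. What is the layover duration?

Convert departure to UTC: 23:31 − 5:45 = 17:46 UTC on Jul 9.
Add 1 hour 25 minutes flight time → 19:11 UTC.
Pago Pago is UTC−11:00, so local arrival = 19:11 − 11:00 = 08:11 on Jul 9.
Layover = 13:06 − 08:11 = 4 hours 55 minutes.

4 hours 55 minutes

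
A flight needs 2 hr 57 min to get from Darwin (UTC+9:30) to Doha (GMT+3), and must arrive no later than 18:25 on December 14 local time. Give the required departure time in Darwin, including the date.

Target arrival in UTC: 18:25 − 3:00 = 15:25 on Dec 14.
Subtract 2 hours 57 minutes → departure 12:28 UTC on Dec 14.
Darwin is UTC+9:30: 12:28 + 9:30 = 21:58 on Dec 14.

21:58 on December 14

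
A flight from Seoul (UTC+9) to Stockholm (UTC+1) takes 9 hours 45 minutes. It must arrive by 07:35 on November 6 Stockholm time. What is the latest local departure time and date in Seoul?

Target arrival in UTC: 07:35 − 1:00 = 06:35 on Nov 6.
Subtract 9 hours and 45 minutes → departure 20:50 UTC on Nov 5.
Seoul is UTC+9:00: 20:50 + 9:00 = 05:50 on Nov 6.

05:50 on Nov 6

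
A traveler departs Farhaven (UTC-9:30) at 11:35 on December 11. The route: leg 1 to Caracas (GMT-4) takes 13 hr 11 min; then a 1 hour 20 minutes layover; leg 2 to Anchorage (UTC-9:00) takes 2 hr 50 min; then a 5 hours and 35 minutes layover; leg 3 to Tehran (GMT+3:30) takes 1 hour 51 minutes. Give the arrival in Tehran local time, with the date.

Convert departure to UTC: 11:35 + 9:30 = 21:05 UTC on Dec 11.
Add 13 hours and 11 minutes leg 1 → 10:16 UTC (Dec 12).
Add 1 hour and 20 minutes layover in Caracas → 11:36 UTC.
Add 2 hours 50 minutes leg 2 → 14:26 UTC.
Add 5 hours and 35 minutes layover in Anchorage → 20:01 UTC.
Add 1 hour 51 minutes leg 3 → 21:52 UTC.
Tehran is UTC+3:30, so local arrival = 21:52 + 3:30 = 01:22 on Dec 13.

01:22 on December 13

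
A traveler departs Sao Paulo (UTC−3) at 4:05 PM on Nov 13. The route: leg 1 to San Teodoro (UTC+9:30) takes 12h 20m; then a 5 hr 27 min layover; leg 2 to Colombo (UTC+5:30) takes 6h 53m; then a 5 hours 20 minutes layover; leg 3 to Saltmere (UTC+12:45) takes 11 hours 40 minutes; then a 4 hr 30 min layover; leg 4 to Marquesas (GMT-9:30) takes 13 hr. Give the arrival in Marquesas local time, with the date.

8:45 PM on November 15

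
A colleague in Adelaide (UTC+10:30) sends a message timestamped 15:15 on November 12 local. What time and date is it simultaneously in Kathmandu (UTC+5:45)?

In UTC: 15:15 − 10:30 = 04:45 on Nov 12.
Kathmandu is UTC+5:45: 04:45 + 5:45 = 10:30 on Nov 12.

10:30 on November 12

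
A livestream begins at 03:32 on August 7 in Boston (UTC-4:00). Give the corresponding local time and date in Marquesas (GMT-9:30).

22:02 on August 6

In UTC: 03:32 + 4:00 = 07:32 on Aug 7.
Marquesas is UTC−9:30: 07:32 − 9:30 = 22:02 on Aug 6.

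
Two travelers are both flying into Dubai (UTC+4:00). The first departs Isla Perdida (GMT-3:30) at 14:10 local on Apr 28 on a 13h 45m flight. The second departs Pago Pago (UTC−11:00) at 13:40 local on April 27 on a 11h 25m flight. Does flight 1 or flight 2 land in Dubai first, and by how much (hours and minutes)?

Flight 1 in UTC: 14:10 + 3:30 = 17:40 on Apr 28.
+13 hours 45 minutes → arrive 07:25 UTC on Apr 29.
Flight 2 in UTC: 13:40 + 11:00 = 00:40 on Apr 28.
+11 hours 25 minutes → arrive 12:05 UTC on Apr 28.
Flight 2 lands earlier by 19 hours 20 minutes.

the second, by 19 hours 20 minutes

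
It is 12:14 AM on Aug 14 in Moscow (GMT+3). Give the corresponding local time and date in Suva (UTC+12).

9:14 AM on Aug 14

In UTC: 12:14 AM − 3:00 = 9:14 PM on Aug 13.
Suva is UTC+12:00: 9:14 PM + 12:00 = 9:14 AM on Aug 14.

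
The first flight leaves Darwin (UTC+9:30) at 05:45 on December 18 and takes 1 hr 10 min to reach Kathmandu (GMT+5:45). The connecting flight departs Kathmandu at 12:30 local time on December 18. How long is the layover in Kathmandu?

Convert departure to UTC: 05:45 − 9:30 = 20:15 UTC on Dec 17.
Add 1 hour and 10 minutes flight time → 21:25 UTC.
Kathmandu is UTC+5:45, so local arrival = 21:25 + 5:45 = 03:10 on Dec 18.
Layover = 12:30 − 03:10 = 9 hours 20 minutes.

9 hours 20 minutes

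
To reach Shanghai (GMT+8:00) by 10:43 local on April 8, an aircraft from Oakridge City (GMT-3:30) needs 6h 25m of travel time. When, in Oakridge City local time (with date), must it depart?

Target arrival in UTC: 10:43 − 8:00 = 02:43 on Apr 8.
Subtract 6 hours 25 minutes → departure 20:18 UTC on Apr 7.
Oakridge City is UTC−3:30: 20:18 − 3:30 = 16:48 on Apr 7.

16:48 on Apr 7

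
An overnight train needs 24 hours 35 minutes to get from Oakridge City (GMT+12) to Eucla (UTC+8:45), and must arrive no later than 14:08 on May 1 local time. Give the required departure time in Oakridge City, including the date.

16:48 on April 30

Target arrival in UTC: 14:08 − 8:45 = 05:23 on May 1.
Subtract 24 hours 35 minutes → departure 04:48 UTC on Apr 30.
Oakridge City is UTC+12:00: 04:48 + 12:00 = 16:48 on Apr 30.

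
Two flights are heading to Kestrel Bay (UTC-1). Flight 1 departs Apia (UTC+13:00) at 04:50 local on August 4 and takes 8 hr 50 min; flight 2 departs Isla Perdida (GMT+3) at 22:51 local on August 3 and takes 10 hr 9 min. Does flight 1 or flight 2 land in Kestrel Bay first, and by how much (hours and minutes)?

the first, by 5 hours 20 minutes

Flight 1 in UTC: 04:50 − 13:00 = 15:50 on Aug 3.
+8 hours 50 minutes → arrive 00:40 UTC on Aug 4.
Flight 2 in UTC: 22:51 − 3:00 = 19:51 on Aug 3.
+10 hours and 9 minutes → arrive 06:00 UTC on Aug 4.
Flight 1 lands earlier by 5 hours 20 minutes.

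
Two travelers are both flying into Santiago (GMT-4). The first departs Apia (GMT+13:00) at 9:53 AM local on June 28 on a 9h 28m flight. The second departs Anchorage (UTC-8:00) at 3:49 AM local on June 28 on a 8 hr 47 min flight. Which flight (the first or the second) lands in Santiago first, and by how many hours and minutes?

Flight 1 in UTC: 9:53 AM − 13:00 = 8:53 PM on Jun 27.
+9 hours 28 minutes → arrive 6:21 AM UTC on Jun 28.
Flight 2 in UTC: 3:49 AM + 8:00 = 11:49 AM on Jun 28.
+8 hours and 47 minutes → arrive 8:36 PM UTC on Jun 28.
Flight 1 lands earlier by 14 hours 15 minutes.

the first, by 14 hours 15 minutes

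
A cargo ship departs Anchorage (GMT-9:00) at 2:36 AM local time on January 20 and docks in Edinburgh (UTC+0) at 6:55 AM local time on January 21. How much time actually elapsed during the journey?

19 hours 19 minutes

Edinburgh is 9:00 ahead of Anchorage.
Clock-face elapsed time (ignoring zones) is 28 hours 19 minutes.
Actual elapsed = 28 hours 19 minutes − 9:00 = 19 hours 19 minutes.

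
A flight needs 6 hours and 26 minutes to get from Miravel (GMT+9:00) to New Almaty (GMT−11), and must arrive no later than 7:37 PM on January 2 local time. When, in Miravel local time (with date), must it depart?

9:11 AM on Jan 3

Target arrival in UTC: 7:37 PM + 11:00 = 6:37 AM on Jan 3.
Subtract 6 hours 26 minutes → departure 12:11 AM UTC on Jan 3.
Miravel is UTC+9:00: 12:11 AM + 9:00 = 9:11 AM on Jan 3.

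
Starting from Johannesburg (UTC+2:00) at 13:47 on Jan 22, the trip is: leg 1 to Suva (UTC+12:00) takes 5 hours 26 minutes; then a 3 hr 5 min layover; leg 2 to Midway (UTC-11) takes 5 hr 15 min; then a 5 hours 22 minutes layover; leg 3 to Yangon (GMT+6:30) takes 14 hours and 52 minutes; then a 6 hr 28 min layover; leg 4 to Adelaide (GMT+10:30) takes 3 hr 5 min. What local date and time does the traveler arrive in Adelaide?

Convert departure to UTC: 13:47 − 2:00 = 11:47 UTC on Jan 22.
Add 5 hours 26 minutes leg 1 → 17:13 UTC.
Add 3 hours and 5 minutes layover in Suva → 20:18 UTC.
Add 5 hours and 15 minutes leg 2 → 01:33 UTC (Jan 23).
Add 5 hours and 22 minutes layover in Midway → 06:55 UTC.
Add 14 hours and 52 minutes leg 3 → 21:47 UTC.
Add 6 hours 28 minutes layover in Yangon → 04:15 UTC (Jan 24).
Add 3 hours 5 minutes leg 4 → 07:20 UTC.
Adelaide is UTC+10:30, so local arrival = 07:20 + 10:30 = 17:50 on Jan 24.

17:50 on January 24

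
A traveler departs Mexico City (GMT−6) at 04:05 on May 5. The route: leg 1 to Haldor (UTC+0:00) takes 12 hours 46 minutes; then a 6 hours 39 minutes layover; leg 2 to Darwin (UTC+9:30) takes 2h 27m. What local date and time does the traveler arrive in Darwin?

Convert departure to UTC: 04:05 + 6:00 = 10:05 UTC on May 5.
Add 12 hours and 46 minutes leg 1 → 22:51 UTC.
Add 6 hours 39 minutes layover in Haldor → 05:30 UTC (May 6).
Add 2 hours and 27 minutes leg 2 → 07:57 UTC.
Darwin is UTC+9:30, so local arrival = 07:57 + 9:30 = 17:27 on May 6.

17:27 on May 6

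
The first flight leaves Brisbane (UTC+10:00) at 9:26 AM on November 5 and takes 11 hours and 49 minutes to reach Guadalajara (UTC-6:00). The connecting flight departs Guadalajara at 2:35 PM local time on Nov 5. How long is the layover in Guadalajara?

Convert departure to UTC: 9:26 AM − 10:00 = 11:26 PM UTC on Nov 4.
Add 11 hours and 49 minutes flight time → 11:15 AM UTC (Nov 5).
Guadalajara is UTC−6:00, so local arrival = 11:15 AM − 6:00 = 5:15 AM on Nov 5.
Layover = 2:35 PM − 5:15 AM = 9 hours 20 minutes.

9 hours 20 minutes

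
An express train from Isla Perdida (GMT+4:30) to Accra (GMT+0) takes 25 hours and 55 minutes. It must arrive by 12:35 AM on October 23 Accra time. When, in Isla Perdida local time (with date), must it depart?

3:10 AM on Oct 22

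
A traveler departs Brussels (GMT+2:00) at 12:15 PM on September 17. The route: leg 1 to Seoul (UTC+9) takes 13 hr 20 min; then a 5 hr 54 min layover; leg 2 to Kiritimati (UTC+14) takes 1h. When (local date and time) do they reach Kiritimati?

8:29 PM on September 18

Convert departure to UTC: 12:15 PM − 2:00 = 10:15 AM UTC on Sep 17.
Add 13 hours 20 minutes leg 1 → 11:35 PM UTC.
Add 5 hours 54 minutes layover in Seoul → 5:29 AM UTC (Sep 18).
Add 1 hour leg 2 → 6:29 AM UTC.
Kiritimati is UTC+14:00, so local arrival = 6:29 AM + 14:00 = 8:29 PM on Sep 18.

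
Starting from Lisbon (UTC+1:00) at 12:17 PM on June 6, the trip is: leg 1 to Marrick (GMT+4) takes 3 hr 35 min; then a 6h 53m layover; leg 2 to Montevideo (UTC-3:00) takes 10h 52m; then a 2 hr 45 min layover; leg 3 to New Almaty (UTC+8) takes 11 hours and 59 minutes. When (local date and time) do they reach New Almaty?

Convert departure to UTC: 12:17 PM − 1:00 = 11:17 AM UTC on Jun 6.
Add 3 hours and 35 minutes leg 1 → 2:52 PM UTC.
Add 6 hours and 53 minutes layover in Marrick → 9:45 PM UTC.
Add 10 hours and 52 minutes leg 2 → 8:37 AM UTC (Jun 7).
Add 2 hours and 45 minutes layover in Montevideo → 11:22 AM UTC.
Add 11 hours 59 minutes leg 3 → 11:21 PM UTC.
New Almaty is UTC+8:00, so local arrival = 11:21 PM + 8:00 = 7:21 AM on Jun 8.

7:21 AM on June 8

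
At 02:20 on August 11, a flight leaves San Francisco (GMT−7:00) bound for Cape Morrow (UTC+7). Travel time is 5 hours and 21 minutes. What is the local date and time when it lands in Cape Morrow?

Convert departure to UTC: 02:20 + 7:00 = 09:20 UTC on Aug 11.
Add 5 hours and 21 minutes travel time → 14:41 UTC.
Cape Morrow is UTC+7:00, so local arrival = 14:41 + 7:00 = 21:41 on Aug 11.

21:41 on August 11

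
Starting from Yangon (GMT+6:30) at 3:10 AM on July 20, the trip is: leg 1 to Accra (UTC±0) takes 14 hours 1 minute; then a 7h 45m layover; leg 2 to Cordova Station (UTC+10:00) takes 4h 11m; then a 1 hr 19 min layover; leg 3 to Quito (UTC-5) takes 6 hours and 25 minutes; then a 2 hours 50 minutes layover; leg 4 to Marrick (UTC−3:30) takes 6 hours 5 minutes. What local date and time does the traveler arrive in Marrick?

11:46 AM on July 21

Convert departure to UTC: 3:10 AM − 6:30 = 8:40 PM UTC on Jul 19.
Add 14 hours 1 minute leg 1 → 10:41 AM UTC (Jul 20).
Add 7 hours 45 minutes layover in Accra → 6:26 PM UTC.
Add 4 hours and 11 minutes leg 2 → 10:37 PM UTC.
Add 1 hour 19 minutes layover in Cordova Station → 11:56 PM UTC.
Add 6 hours 25 minutes leg 3 → 6:21 AM UTC (Jul 21).
Add 2 hours and 50 minutes layover in Quito → 9:11 AM UTC.
Add 6 hours and 5 minutes leg 4 → 3:16 PM UTC.
Marrick is UTC−3:30, so local arrival = 3:16 PM − 3:30 = 11:46 AM on Jul 21.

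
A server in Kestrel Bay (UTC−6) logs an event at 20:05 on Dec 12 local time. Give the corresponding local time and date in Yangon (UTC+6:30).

08:35 on Dec 13

In UTC: 20:05 + 6:00 = 02:05 on Dec 13.
Yangon is UTC+6:30: 02:05 + 6:30 = 08:35 on Dec 13.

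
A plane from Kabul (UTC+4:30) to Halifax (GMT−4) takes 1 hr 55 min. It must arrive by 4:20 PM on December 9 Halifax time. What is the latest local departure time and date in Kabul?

Target arrival in UTC: 4:20 PM + 4:00 = 8:20 PM on Dec 9.
Subtract 1 hour 55 minutes → departure 6:25 PM UTC on Dec 9.
Kabul is UTC+4:30: 6:25 PM + 4:30 = 10:55 PM on Dec 9.

10:55 PM on December 9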